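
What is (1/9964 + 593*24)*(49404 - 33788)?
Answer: 553617061696/2491 ≈ 2.2225e+8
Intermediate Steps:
(1/9964 + 593*24)*(49404 - 33788) = (1/9964 + 14232)*15616 = (141807649/9964)*15616 = 553617061696/2491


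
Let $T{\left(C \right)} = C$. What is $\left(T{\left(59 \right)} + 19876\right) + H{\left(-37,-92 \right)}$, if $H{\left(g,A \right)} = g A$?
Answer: $23339$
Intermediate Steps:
$H{\left(g,A \right)} = A g$
$\left(T{\left(59 \right)} + 19876\right) + H{\left(-37,-92 \right)} = \left(59 + 19876\right) - -3404 = 19935 + 3404 = 23339$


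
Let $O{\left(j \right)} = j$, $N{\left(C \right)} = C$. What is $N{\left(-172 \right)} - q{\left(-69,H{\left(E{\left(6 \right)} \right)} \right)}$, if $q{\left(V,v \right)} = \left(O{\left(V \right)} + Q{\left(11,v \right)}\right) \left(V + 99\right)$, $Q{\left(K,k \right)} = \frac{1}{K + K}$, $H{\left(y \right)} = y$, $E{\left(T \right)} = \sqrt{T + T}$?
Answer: $\frac{20863}{11} \approx 1896.6$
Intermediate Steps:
$E{\left(T \right)} = \sqrt{2} \sqrt{T}$ ($E{\left(T \right)} = \sqrt{2 T} = \sqrt{2} \sqrt{T}$)
$Q{\left(K,k \right)} = \frac{1}{2 K}$
$q{\left(V,v \right)} = \left(99 + V\right) \left(\frac{1}{22} + V\right)$ ($q{\left(V,v \right)} = \left(V + \frac{1}{2 \cdot 11}\right) \left(V + 99\right) = \left(V + \frac{1}{2} \cdot \frac{1}{11}\right) \left(99 + V\right) = \left(V + \frac{1}{22}\right) \left(99 + V\right) = \left(\frac{1}{22} + V\right) \left(99 + V\right) = \left(99 + V\right) \left(\frac{1}{22} + V\right)$)
$N{\left(-172 \right)} - q{\left(-69,H{\left(E{\left(6 \right)} \right)} \right)} = -172 - \left(\frac{9}{2} + \left(-69\right)^{2} + \frac{2179}{22} \left(-69\right)\right) = -172 - \left(\frac{9}{2} + 4761 - \frac{150351}{22}\right) = -172 - - \frac{22755}{11} = -172 + \frac{22755}{11} = \frac{20863}{11}$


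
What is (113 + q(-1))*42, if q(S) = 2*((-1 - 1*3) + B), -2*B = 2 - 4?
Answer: 4494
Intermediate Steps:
B = 1 (B = -(2 - 4)/2 = -1/2*(-2) = 1)
q(S) = -6 (q(S) = 2*((-1 - 1*3) + 1) = 2*((-1 - 3) + 1) = 2*(-4 + 1) = 2*(-3) = -6)
(113 + q(-1))*42 = (113 - 6)*42 = 107*42 = 4494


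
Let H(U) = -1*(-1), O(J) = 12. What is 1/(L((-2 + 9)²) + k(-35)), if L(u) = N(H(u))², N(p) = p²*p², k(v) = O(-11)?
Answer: 1/13 ≈ 0.076923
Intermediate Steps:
k(v) = 12
H(U) = 1
N(p) = p⁴
L(u) = 1 (L(u) = (1⁴)² = 1² = 1)
1/(L((-2 + 9)²) + k(-35)) = 1/(1 + 12) = 1/13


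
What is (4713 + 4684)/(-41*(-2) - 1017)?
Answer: -9397/935 ≈ -10.050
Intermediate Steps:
(4713 + 4684)/(-41*(-2) - 1017) = 9397/(82 - 1017) = 9397/(-935) = 9397*(-1/935) = -9397/935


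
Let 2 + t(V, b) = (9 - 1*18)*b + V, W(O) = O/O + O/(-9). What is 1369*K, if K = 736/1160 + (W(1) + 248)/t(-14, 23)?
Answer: -191873564/291015 ≈ -659.33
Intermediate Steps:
W(O) = 1 - O/9 (W(O) = 1 + O*(-1/9) = 1 - O/9)
t(V, b) = -2 + V - 9*b (t(V, b) = -2 + ((9 - 1*18)*b + V) = -2 + ((9 - 18)*b + V) = -2 + (-9*b + V) = -2 + (V - 9*b) = -2 + V - 9*b)
K = -140156/291015 (K = 736/1160 + ((1 - 1/9*1) + 248)/(-2 - 14 - 9*23) = 736*(1/1160) + ((1 - 1/9) + 248)/(-2 - 14 - 207) = 92/145 + (8/9 + 248)/(-223) = 92/145 + (2240/9)*(-1/223) = 92/145 - 2240/2007 = -140156/291015 ≈ -0.48161)
1369*K = 1369*(-140156/291015) = -191873564/291015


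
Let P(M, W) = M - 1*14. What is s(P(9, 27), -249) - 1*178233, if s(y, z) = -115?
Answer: -178348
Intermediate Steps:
P(M, W) = -14 + M (P(M, W) = M - 14 = -14 + M)
s(P(9, 27), -249) - 1*178233 = -115 - 1*178233 = -115 - 178233 = -178348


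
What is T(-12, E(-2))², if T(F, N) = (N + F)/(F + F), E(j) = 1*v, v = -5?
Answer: 289/576 ≈ 0.50174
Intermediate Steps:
E(j) = -5 (E(j) = 1*(-5) = -5)
T(F, N) = (F + N)/(2*F) (T(F, N) = (F + N)/((2*F)) = (F + N)*(1/(2*F)) = (F + N)/(2*F))
T(-12, E(-2))² = ((½)*(-12 - 5)/(-12))² = ((½)*(-1/12)*(-17))² = (17/24)² = 289/576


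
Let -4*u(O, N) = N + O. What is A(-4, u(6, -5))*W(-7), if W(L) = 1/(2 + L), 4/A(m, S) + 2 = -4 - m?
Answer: 2/5 ≈ 0.40000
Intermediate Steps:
u(O, N) = -N/4 - O/4 (u(O, N) = -(N + O)/4 = -N/4 - O/4)
A(m, S) = 4/(-6 - m) (A(m, S) = 4/(-2 + (-4 - m)) = 4/(-6 - m))
A(-4, u(6, -5))*W(-7) = (-4/(6 - 4))/(2 - 7) = -4/2/(-5) = -4*1/2*(-1/5) = -2*(-1/5) = 2/5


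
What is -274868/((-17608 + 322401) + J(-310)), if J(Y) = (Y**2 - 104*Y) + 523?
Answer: -68717/108414 ≈ -0.63384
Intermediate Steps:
J(Y) = 523 + Y**2 - 104*Y
-274868/((-17608 + 322401) + J(-310)) = -274868/((-17608 + 322401) + (523 + (-310)**2 - 104*(-310))) = -274868/(304793 + (523 + 96100 + 32240)) = -274868/(304793 + 128863) = -274868/433656 = -274868*1/433656 = -68717/108414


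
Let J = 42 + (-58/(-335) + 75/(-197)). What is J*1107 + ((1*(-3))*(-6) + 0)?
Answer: 3054394647/65995 ≈ 46282.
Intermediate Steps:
J = 2758091/65995 (J = 42 + (-58*(-1/335) + 75*(-1/197)) = 42 + (58/335 - 75/197) = 42 - 13699/65995 = 2758091/65995 ≈ 41.792)
J*1107 + ((1*(-3))*(-6) + 0) = (2758091/65995)*1107 + ((1*(-3))*(-6) + 0) = 3053206737/65995 + (-3*(-6) + 0) = 3053206737/65995 + (18 + 0) = 3053206737/65995 + 18 = 3054394647/65995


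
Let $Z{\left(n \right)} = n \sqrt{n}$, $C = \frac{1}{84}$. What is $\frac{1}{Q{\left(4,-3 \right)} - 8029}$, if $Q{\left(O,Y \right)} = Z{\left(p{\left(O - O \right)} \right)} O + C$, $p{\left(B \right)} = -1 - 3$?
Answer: $- \frac{56652540}{454869794569} + \frac{225792 i}{454869794569} \approx -0.00012455 + 4.9639 \cdot 10^{-7} i$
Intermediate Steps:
$C = \frac{1}{84} \approx 0.011905$
$p{\left(B \right)} = -4$
$Z{\left(n \right)} = n^{\frac{3}{2}}$
$Q{\left(O,Y \right)} = \frac{1}{84} - 8 i O$ ($Q{\left(O,Y \right)} = \left(-4\right)^{\frac{3}{2}} O + \frac{1}{84} = - 8 i O + \frac{1}{84} = \frac{1}{84} - 8 i O$)
$\frac{1}{Q{\left(4,-3 \right)} - 8029} = \frac{1}{\left(\frac{1}{84} - 8 i 4\right) - 8029} = \frac{1}{\left(\frac{1}{84} - 32 i\right) - 8029} = \frac{1}{- \frac{674435}{84} - 32 i} = \frac{7056 \left(- \frac{674435}{84} + 32 i\right)}{454869794569}$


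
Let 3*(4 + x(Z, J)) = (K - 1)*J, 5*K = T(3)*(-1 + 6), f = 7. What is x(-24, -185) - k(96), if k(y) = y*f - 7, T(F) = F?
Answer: -2377/3 ≈ -792.33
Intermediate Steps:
K = 3 (K = (3*(-1 + 6))/5 = (3*5)/5 = (⅕)*15 = 3)
x(Z, J) = -4 + 2*J/3 (x(Z, J) = -4 + ((3 - 1)*J)/3 = -4 + (2*J)/3 = -4 + 2*J/3)
k(y) = -7 + 7*y (k(y) = y*7 - 7 = 7*y - 7 = -7 + 7*y)
x(-24, -185) - k(96) = (-4 + (⅔)*(-185)) - (-7 + 7*96) = (-4 - 370/3) - (-7 + 672) = -382/3 - 1*665 = -382/3 - 665 = -2377/3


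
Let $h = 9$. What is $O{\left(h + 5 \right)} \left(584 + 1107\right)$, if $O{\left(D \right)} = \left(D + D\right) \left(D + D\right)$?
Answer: $1325744$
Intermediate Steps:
$O{\left(D \right)} = 4 D^{2}$ ($O{\left(D \right)} = 2 D 2 D = 4 D^{2}$)
$O{\left(h + 5 \right)} \left(584 + 1107\right) = 4 \left(9 + 5\right)^{2} \left(584 + 1107\right) = 4 \cdot 14^{2} \cdot 1691 = 4 \cdot 196 \cdot 1691 = 784 \cdot 1691 = 1325744$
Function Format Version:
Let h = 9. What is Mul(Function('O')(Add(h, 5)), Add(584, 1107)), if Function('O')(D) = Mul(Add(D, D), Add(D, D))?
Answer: 1325744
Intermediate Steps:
Function('O')(D) = Mul(4, Pow(D, 2)) (Function('O')(D) = Mul(Mul(2, D), Mul(2, D)) = Mul(4, Pow(D, 2)))
Mul(Function('O')(Add(h, 5)), Add(584, 1107)) = Mul(Mul(4, Pow(Add(9, 5), 2)), Add(584, 1107)) = Mul(Mul(4, Pow(14, 2)), 1691) = Mul(Mul(4, 196), 1691) = Mul(784, 1691) = 1325744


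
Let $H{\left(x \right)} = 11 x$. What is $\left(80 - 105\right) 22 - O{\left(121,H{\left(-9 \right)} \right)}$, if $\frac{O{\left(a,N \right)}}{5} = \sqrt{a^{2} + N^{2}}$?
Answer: $-550 - 55 \sqrt{202} \approx -1331.7$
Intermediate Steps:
$O{\left(a,N \right)} = 5 \sqrt{N^{2} + a^{2}}$ ($O{\left(a,N \right)} = 5 \sqrt{a^{2} + N^{2}} = 5 \sqrt{N^{2} + a^{2}}$)
$\left(80 - 105\right) 22 - O{\left(121,H{\left(-9 \right)} \right)} = \left(80 - 105\right) 22 - 5 \sqrt{\left(11 \left(-9\right)\right)^{2} + 121^{2}} = \left(-25\right) 22 - 5 \sqrt{\left(-99\right)^{2} + 14641} = -550 - 5 \sqrt{9801 + 14641} = -550 - 5 \sqrt{24442} = -550 - 5 \cdot 11 \sqrt{202} = -550 - 55 \sqrt{202}$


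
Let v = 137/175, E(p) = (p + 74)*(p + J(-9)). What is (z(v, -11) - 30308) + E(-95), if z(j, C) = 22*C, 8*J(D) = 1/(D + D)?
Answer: -1370633/48 ≈ -28555.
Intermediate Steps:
J(D) = 1/(16*D) (J(D) = 1/(8*(D + D)) = 1/(8*((2*D))) = (1/(2*D))/8 = 1/(16*D))
E(p) = (74 + p)*(-1/144 + p) (E(p) = (p + 74)*(p + (1/16)/(-9)) = (74 + p)*(p + (1/16)*(-⅑)) = (74 + p)*(p - 1/144) = (74 + p)*(-1/144 + p))
v = 137/175 (v = 137*(1/175) = 137/175 ≈ 0.78286)
(z(v, -11) - 30308) + E(-95) = (22*(-11) - 30308) + (-37/72 + (-95)² + (10655/144)*(-95)) = (-242 - 30308) + (-37/72 + 9025 - 1012225/144) = -30550 + 95767/48 = -1370633/48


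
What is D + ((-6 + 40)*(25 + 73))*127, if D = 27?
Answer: 423191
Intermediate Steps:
D + ((-6 + 40)*(25 + 73))*127 = 27 + ((-6 + 40)*(25 + 73))*127 = 27 + (34*98)*127 = 27 + 3332*127 = 27 + 423164 = 423191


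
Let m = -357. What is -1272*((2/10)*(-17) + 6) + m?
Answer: -18321/5 ≈ -3664.2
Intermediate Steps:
-1272*((2/10)*(-17) + 6) + m = -1272*((2/10)*(-17) + 6) - 357 = -1272*((2*(⅒))*(-17) + 6) - 357 = -1272*((⅕)*(-17) + 6) - 357 = -1272*(-17/5 + 6) - 357 = -1272*13/5 - 357 = -16536/5 - 357 = -18321/5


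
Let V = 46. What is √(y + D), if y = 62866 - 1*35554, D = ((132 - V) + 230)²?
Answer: 8*√1987 ≈ 356.61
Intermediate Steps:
D = 99856 (D = ((132 - 1*46) + 230)² = ((132 - 46) + 230)² = (86 + 230)² = 316² = 99856)
y = 27312 (y = 62866 - 35554 = 27312)
√(y + D) = √(27312 + 99856) = √127168 = 8*√1987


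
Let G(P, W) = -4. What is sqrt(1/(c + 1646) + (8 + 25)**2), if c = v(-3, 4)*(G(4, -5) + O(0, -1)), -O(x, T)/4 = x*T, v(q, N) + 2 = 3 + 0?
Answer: sqrt(2936124238)/1642 ≈ 33.000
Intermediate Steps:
v(q, N) = 1 (v(q, N) = -2 + (3 + 0) = -2 + 3 = 1)
O(x, T) = -4*T*x (O(x, T) = -4*x*T = -4*T*x)
c = -4 (c = 1*(-4 - 4*(-1)*0) = 1*(-4 + 0) = 1*(-4) = -4)
sqrt(1/(c + 1646) + (8 + 25)**2) = sqrt(1/(-4 + 1646) + (8 + 25)**2) = sqrt(1/1642 + 33**2) = sqrt(1/1642 + 1089) = sqrt(1788139/1642) = sqrt(2936124238)/1642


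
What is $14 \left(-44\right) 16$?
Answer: $-9856$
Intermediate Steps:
$14 \left(-44\right) 16 = \left(-616\right) 16 = -9856$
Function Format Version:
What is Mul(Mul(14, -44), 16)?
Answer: -9856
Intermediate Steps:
Mul(Mul(14, -44), 16) = Mul(-616, 16) = -9856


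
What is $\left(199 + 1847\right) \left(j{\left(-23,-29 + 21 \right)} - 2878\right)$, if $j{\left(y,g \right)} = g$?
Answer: $-5904756$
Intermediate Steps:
$\left(199 + 1847\right) \left(j{\left(-23,-29 + 21 \right)} - 2878\right) = \left(199 + 1847\right) \left(\left(-29 + 21\right) - 2878\right) = 2046 \left(-8 - 2878\right) = 2046 \left(-2886\right) = -5904756$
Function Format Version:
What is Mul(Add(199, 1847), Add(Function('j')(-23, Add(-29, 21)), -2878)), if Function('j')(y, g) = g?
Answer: -5904756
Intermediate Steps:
Mul(Add(199, 1847), Add(Function('j')(-23, Add(-29, 21)), -2878)) = Mul(Add(199, 1847), Add(Add(-29, 21), -2878)) = Mul(2046, Add(-8, -2878)) = Mul(2046, -2886) = -5904756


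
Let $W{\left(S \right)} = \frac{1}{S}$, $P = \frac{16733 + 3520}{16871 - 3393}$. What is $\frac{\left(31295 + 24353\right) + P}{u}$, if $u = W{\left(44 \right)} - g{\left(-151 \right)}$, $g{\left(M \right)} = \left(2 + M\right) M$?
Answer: $- \frac{16500967934}{6671306745} \approx -2.4734$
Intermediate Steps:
$P = \frac{20253}{13478} \approx 1.5027$
$g{\left(M \right)} = M \left(2 + M\right)$
$u = - \frac{989955}{44}$ ($u = \frac{1}{44} - - 151 \left(2 - 151\right) = \frac{1}{44} - \left(-151\right) \left(-149\right) = \frac{1}{44} - 22499 = - \frac{989955}{44} \approx -22499.0$)
$\frac{\left(31295 + 24353\right) + P}{u} = \frac{\left(31295 + 24353\right) + \frac{20253}{13478}}{- \frac{989955}{44}} = \left(55648 + \frac{20253}{13478}\right) \left(- \frac{44}{989955}\right) = \frac{750043997}{13478} \left(- \frac{44}{989955}\right) = - \frac{16500967934}{6671306745}$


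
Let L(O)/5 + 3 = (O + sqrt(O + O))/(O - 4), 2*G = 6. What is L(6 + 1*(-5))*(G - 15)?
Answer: 200 + 20*sqrt(2) ≈ 228.28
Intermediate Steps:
G = 3 (G = (1/2)*6 = 3)
L(O) = -15 + 5*(O + sqrt(2)*sqrt(O))/(-4 + O) (L(O) = -15 + 5*((O + sqrt(O + O))/(O - 4)) = -15 + 5*((O + sqrt(2*O))/(-4 + O)) = -15 + 5*((O + sqrt(2)*sqrt(O))/(-4 + O)) = -15 + 5*(O + sqrt(2)*sqrt(O))/(-4 + O))
L(6 + 1*(-5))*(G - 15) = (5*(12 - 2*(6 + 1*(-5)) + sqrt(2)*sqrt(6 + 1*(-5)))/(-4 + (6 + 1*(-5))))*(3 - 15) = (5*(12 - 2*(6 - 5) + sqrt(2)*sqrt(6 - 5))/(-4 + (6 - 5)))*(-12) = (5*(12 - 2*1 + sqrt(2)*sqrt(1))/(-4 + 1))*(-12) = (5*(12 - 2 + sqrt(2)*1)/(-3))*(-12) = (5*(-1/3)*(12 - 2 + sqrt(2)))*(-12) = (5*(-1/3)*(10 + sqrt(2)))*(-12) = (-50/3 - 5*sqrt(2)/3)*(-12) = 200 + 20*sqrt(2)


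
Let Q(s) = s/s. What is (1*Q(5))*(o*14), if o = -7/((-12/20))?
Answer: 490/3 ≈ 163.33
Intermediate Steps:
Q(s) = 1
o = 35/3 (o = -7/((-12*1/20)) = -7/(-⅗) = -7*(-5/3) = 35/3 ≈ 11.667)
(1*Q(5))*(o*14) = (1*1)*((35/3)*14) = 1*(490/3) = 490/3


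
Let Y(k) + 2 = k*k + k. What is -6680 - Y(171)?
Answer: -36090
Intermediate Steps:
Y(k) = -2 + k + k² (Y(k) = -2 + (k*k + k) = -2 + (k² + k) = -2 + (k + k²) = -2 + k + k²)
-6680 - Y(171) = -6680 - (-2 + 171 + 171²) = -6680 - (-2 + 171 + 29241) = -6680 - 1*29410 = -6680 - 29410 = -36090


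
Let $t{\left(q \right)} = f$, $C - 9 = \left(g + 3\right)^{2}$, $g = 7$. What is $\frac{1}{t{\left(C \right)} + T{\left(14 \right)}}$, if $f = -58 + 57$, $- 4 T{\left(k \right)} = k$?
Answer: $- \frac{2}{9} \approx -0.22222$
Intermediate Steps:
$T{\left(k \right)} = - \frac{k}{4}$
$C = 109$ ($C = 9 + \left(7 + 3\right)^{2} = 9 + 10^{2} = 9 + 100 = 109$)
$f = -1$
$t{\left(q \right)} = -1$
$\frac{1}{t{\left(C \right)} + T{\left(14 \right)}} = \frac{1}{-1 - \frac{7}{2}} = \frac{1}{- \frac{9}{2}} = - \frac{2}{9}$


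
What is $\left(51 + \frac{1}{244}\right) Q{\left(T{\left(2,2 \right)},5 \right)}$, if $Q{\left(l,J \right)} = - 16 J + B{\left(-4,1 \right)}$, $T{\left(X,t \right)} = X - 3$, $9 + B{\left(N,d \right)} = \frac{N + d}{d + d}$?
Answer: $- \frac{2252545}{488} \approx -4615.9$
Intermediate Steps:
$B{\left(N,d \right)} = -9 + \frac{N + d}{2 d}$ ($B{\left(N,d \right)} = -9 + \frac{N + d}{d + d} = -9 + \frac{N + d}{2 d}$)
$T{\left(X,t \right)} = -3 + X$
$Q{\left(l,J \right)} = - \frac{21}{2} - 16 J$ ($Q{\left(l,J \right)} = - 16 J + \frac{-4 - 17}{2 \cdot 1} = - 16 J + \frac{1}{2} \cdot 1 \left(-4 - 17\right) = - 16 J + \frac{1}{2} \cdot 1 \left(-21\right) = - 16 J - \frac{21}{2} = - \frac{21}{2} - 16 J$)
$\left(51 + \frac{1}{244}\right) Q{\left(T{\left(2,2 \right)},5 \right)} = \left(51 + \frac{1}{244}\right) \left(- \frac{21}{2} - 80\right) = \frac{12445}{244} \left(- \frac{181}{2}\right) = - \frac{2252545}{488}$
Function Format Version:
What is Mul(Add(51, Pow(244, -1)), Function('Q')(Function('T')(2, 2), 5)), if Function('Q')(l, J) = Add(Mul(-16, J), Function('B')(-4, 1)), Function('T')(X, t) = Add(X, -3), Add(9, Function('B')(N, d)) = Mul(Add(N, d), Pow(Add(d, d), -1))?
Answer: Rational(-2252545, 488) ≈ -4615.9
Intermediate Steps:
Function('B')(N, d) = Add(-9, Mul(Rational(1, 2), Pow(d, -1), Add(N, d))) (Function('B')(N, d) = Add(-9, Mul(Add(N, d), Pow(Add(d, d), -1))) = Add(-9, Mul(Add(N, d), Pow(Mul(2, d), -1))) = Add(-9, Mul(Add(N, d), Mul(Rational(1, 2), Pow(d, -1)))) = Add(-9, Mul(Rational(1, 2), Pow(d, -1), Add(N, d))))
Function('T')(X, t) = Add(-3, X)
Function('Q')(l, J) = Add(Rational(-21, 2), Mul(-16, J)) (Function('Q')(l, J) = Add(Mul(-16, J), Mul(Rational(1, 2), Pow(1, -1), Add(-4, Mul(-17, 1)))) = Add(Mul(-16, J), Mul(Rational(1, 2), 1, Add(-4, -17))) = Add(Mul(-16, J), Mul(Rational(1, 2), 1, -21)) = Add(Mul(-16, J), Rational(-21, 2)) = Add(Rational(-21, 2), Mul(-16, J)))
Mul(Add(51, Pow(244, -1)), Function('Q')(Function('T')(2, 2), 5)) = Mul(Add(51, Pow(244, -1)), Add(Rational(-21, 2), Mul(-16, 5))) = Mul(Add(51, Rational(1, 244)), Add(Rational(-21, 2), -80)) = Mul(Rational(12445, 244), Rational(-181, 2)) = Rational(-2252545, 488)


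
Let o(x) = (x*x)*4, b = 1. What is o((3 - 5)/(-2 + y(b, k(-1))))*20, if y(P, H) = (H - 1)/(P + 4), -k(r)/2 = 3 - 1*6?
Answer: 320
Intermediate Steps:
k(r) = 6 (k(r) = -2*(3 - 1*6) = -2*(3 - 6) = -2*(-3) = 6)
y(P, H) = (-1 + H)/(4 + P)
o(x) = 4*x² (o(x) = x²*4 = 4*x²)
o((3 - 5)/(-2 + y(b, k(-1))))*20 = (4*((3 - 5)/(-2 + (-1 + 6)/(4 + 1)))²)*20 = (4*(-2/(-2 + 5/5))²)*20 = (4*(-2/(-2 + (⅕)*5))²)*20 = (4*(-2/(-2 + 1))²)*20 = (4*(-2/(-1))²)*20 = (4*(-2*(-1))²)*20 = (4*2²)*20 = (4*4)*20 = 16*20 = 320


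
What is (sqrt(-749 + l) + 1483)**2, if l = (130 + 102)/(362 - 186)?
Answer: (32626 + I*sqrt(361878))**2/484 ≈ 2.1985e+6 + 81102.0*I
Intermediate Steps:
l = 29/22 (l = 232/176 = 232*(1/176) = 29/22 ≈ 1.3182)
(sqrt(-749 + l) + 1483)**2 = (sqrt(-749 + 29/22) + 1483)**2 = (sqrt(-16449/22) + 1483)**2 = (I*sqrt(361878)/22 + 1483)**2 = (1483 + I*sqrt(361878)/22)**2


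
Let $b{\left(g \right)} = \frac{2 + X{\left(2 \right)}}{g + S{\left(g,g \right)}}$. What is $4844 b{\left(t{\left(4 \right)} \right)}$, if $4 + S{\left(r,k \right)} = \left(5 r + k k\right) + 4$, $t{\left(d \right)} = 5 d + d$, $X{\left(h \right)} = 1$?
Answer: $\frac{1211}{60} \approx 20.183$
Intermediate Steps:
$t{\left(d \right)} = 6 d$
$S{\left(r,k \right)} = k^{2} + 5 r$ ($S{\left(r,k \right)} = -4 + \left(\left(5 r + k k\right) + 4\right) = -4 + \left(\left(5 r + k^{2}\right) + 4\right) = -4 + \left(\left(k^{2} + 5 r\right) + 4\right) = -4 + \left(4 + k^{2} + 5 r\right) = k^{2} + 5 r$)
$b{\left(g \right)} = \frac{3}{g^{2} + 6 g}$ ($b{\left(g \right)} = \frac{2 + 1}{g + \left(g^{2} + 5 g\right)} = \frac{3}{g^{2} + 6 g}$)
$4844 b{\left(t{\left(4 \right)} \right)} = 4844 \frac{3}{6 \cdot 4 \left(6 + 6 \cdot 4\right)} = 4844 \frac{3}{24 \left(6 + 24\right)} = 4844 \cdot 3 \cdot \frac{1}{24} \cdot \frac{1}{30} = 4844 \cdot \frac{1}{240} = \frac{1211}{60}$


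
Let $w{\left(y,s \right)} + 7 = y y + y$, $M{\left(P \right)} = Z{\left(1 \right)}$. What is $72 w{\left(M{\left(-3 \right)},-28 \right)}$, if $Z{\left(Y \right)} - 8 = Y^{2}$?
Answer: $5976$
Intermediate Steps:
$Z{\left(Y \right)} = 8 + Y^{2}$
$M{\left(P \right)} = 9$ ($M{\left(P \right)} = 8 + 1^{2} = 8 + 1 = 9$)
$w{\left(y,s \right)} = -7 + y + y^{2}$ ($w{\left(y,s \right)} = -7 + \left(y y + y\right) = -7 + \left(y^{2} + y\right) = -7 + \left(y + y^{2}\right) = -7 + y + y^{2}$)
$72 w{\left(M{\left(-3 \right)},-28 \right)} = 72 \left(-7 + 9 + 9^{2}\right) = 72 \left(-7 + 9 + 81\right) = 72 \cdot 83 = 5976$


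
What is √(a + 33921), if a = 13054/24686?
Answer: √5167933006490/12343 ≈ 184.18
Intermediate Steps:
a = 6527/12343 (a = 13054*(1/24686) = 6527/12343 ≈ 0.52880)
√(a + 33921) = √(6527/12343 + 33921) = √(418693430/12343) = √5167933006490/12343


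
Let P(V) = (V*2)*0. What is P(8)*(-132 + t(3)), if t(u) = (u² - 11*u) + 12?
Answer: 0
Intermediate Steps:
t(u) = 12 + u² - 11*u
P(V) = 0 (P(V) = (2*V)*0 = 0)
P(8)*(-132 + t(3)) = 0*(-132 + (12 + 3² - 11*3)) = 0*(-132 + (12 + 9 - 33)) = 0*(-132 - 12) = 0*(-144) = 0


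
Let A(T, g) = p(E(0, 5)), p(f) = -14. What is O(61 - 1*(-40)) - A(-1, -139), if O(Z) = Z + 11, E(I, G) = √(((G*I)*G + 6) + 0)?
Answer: 126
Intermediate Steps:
E(I, G) = √(6 + I*G²) (E(I, G) = √((I*G² + 6) + 0) = √((6 + I*G²) + 0) = √(6 + I*G²))
O(Z) = 11 + Z
A(T, g) = -14
O(61 - 1*(-40)) - A(-1, -139) = (11 + (61 - 1*(-40))) - 1*(-14) = (11 + (61 + 40)) + 14 = (11 + 101) + 14 = 112 + 14 = 126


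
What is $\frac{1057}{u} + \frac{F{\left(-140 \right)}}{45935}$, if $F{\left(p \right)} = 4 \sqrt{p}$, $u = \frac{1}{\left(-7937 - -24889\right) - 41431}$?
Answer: $-25874303 + \frac{8 i \sqrt{35}}{45935} \approx -2.5874 \cdot 10^{7} + 0.0010303 i$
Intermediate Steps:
$u = - \frac{1}{24479}$ ($u = \frac{1}{\left(-7937 + 24889\right) - 41431} = \frac{1}{16952 - 41431} = \frac{1}{-24479} = - \frac{1}{24479} \approx -4.0851 \cdot 10^{-5}$)
$\frac{1057}{u} + \frac{F{\left(-140 \right)}}{45935} = \frac{1057}{- \frac{1}{24479}} + \frac{4 \sqrt{-140}}{45935} = 1057 \left(-24479\right) + 4 \cdot 2 i \sqrt{35} \cdot \frac{1}{45935} = -25874303 + 8 i \sqrt{35} \cdot \frac{1}{45935} = -25874303 + \frac{8 i \sqrt{35}}{45935}$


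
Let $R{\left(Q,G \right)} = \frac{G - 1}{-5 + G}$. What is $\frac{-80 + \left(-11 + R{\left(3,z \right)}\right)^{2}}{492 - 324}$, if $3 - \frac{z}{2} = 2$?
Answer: $\frac{109}{378} \approx 0.28836$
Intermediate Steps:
$z = 2$ ($z = 6 - 4 = 2$)
$R{\left(Q,G \right)} = \frac{-1 + G}{-5 + G}$
$\frac{-80 + \left(-11 + R{\left(3,z \right)}\right)^{2}}{492 - 324} = \frac{-80 + \left(-11 + \frac{-1 + 2}{-5 + 2}\right)^{2}}{492 - 324} = \frac{-80 + \left(-11 + \frac{1}{-3} \cdot 1\right)^{2}}{168} = \left(-80 + \left(-11 - \frac{1}{3}\right)^{2}\right) \frac{1}{168} = \left(-80 + \left(- \frac{34}{3}\right)^{2}\right) \frac{1}{168} = \left(-80 + \frac{1156}{9}\right) \frac{1}{168} = \frac{436}{9} \cdot \frac{1}{168} = \frac{109}{378}$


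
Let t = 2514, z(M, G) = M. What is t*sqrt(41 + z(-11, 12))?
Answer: 2514*sqrt(30) ≈ 13770.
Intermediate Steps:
t*sqrt(41 + z(-11, 12)) = 2514*sqrt(41 - 11) = 2514*sqrt(30)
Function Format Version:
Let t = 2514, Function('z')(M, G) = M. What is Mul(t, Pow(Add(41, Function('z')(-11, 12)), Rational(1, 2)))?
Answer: Mul(2514, Pow(30, Rational(1, 2))) ≈ 13770.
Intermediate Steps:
Mul(t, Pow(Add(41, Function('z')(-11, 12)), Rational(1, 2))) = Mul(2514, Pow(Add(41, -11), Rational(1, 2))) = Mul(2514, Pow(30, Rational(1, 2)))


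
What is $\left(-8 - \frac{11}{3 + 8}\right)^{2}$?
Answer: $81$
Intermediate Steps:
$\left(-8 - \frac{11}{3 + 8}\right)^{2} = \left(-8 - \frac{11}{11}\right)^{2} = \left(-8 - 1\right)^{2} = \left(-9\right)^{2} = 81$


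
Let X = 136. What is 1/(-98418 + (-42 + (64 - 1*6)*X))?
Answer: -1/90572 ≈ -1.1041e-5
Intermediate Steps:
1/(-98418 + (-42 + (64 - 1*6)*X)) = 1/(-98418 + (-42 + (64 - 1*6)*136)) = 1/(-98418 + (-42 + (64 - 6)*136)) = 1/(-98418 + (-42 + 58*136)) = 1/(-98418 + (-42 + 7888)) = 1/(-98418 + 7846) = 1/(-90572) = -1/90572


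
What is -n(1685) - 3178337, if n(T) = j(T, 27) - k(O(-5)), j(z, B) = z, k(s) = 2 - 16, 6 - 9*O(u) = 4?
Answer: -3180036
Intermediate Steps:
O(u) = 2/9 (O(u) = ⅔ - ⅑*4 = ⅔ - 4/9 = 2/9)
k(s) = -14
n(T) = 14 + T (n(T) = T - 1*(-14) = T + 14 = 14 + T)
-n(1685) - 3178337 = -(14 + 1685) - 3178337 = -1*1699 - 3178337 = -1699 - 3178337 = -3180036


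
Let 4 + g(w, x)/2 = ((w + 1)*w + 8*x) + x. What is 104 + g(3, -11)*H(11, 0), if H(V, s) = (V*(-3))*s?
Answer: 104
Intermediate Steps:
g(w, x) = -8 + 18*x + 2*w*(1 + w) (g(w, x) = -8 + 2*(((w + 1)*w + 8*x) + x) = -8 + 2*(((1 + w)*w + 8*x) + x) = -8 + 2*((w*(1 + w) + 8*x) + x) = -8 + 2*((8*x + w*(1 + w)) + x) = -8 + 2*(9*x + w*(1 + w)) = -8 + (18*x + 2*w*(1 + w)) = -8 + 18*x + 2*w*(1 + w))
H(V, s) = -3*V*s (H(V, s) = (-3*V)*s = -3*V*s)
104 + g(3, -11)*H(11, 0) = 104 + (-8 + 2*3 + 2*3² + 18*(-11))*(-3*11*0) = 104 + (-8 + 6 + 2*9 - 198)*0 = 104 + (-8 + 6 + 18 - 198)*0 = 104 - 182*0 = 104 + 0 = 104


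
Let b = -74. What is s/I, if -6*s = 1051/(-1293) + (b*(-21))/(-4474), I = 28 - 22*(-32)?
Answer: 838937/3175900218 ≈ 0.00026416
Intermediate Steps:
I = 732 (I = 28 + 704 = 732)
s = 1677874/8677323 (s = -(1051/(-1293) - 74*(-21)/(-4474))/6 = -(1051*(-1/1293) + 1554*(-1/4474))/6 = -(-1051/1293 - 777/2237)/6 = -1/6*(-3355748/2892441) = 1677874/8677323 ≈ 0.19336)
s/I = (1677874/8677323)/732 = (1677874/8677323)*(1/732) = 838937/3175900218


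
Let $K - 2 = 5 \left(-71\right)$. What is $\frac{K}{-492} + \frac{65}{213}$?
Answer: $\frac{35723}{34932} \approx 1.0226$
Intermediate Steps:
$K = -353$ ($K = 2 + 5 \left(-71\right) = 2 - 355 = -353$)
$\frac{K}{-492} + \frac{65}{213} = - \frac{353}{-492} + \frac{65}{213} = \left(-353\right) \left(- \frac{1}{492}\right) + 65 \cdot \frac{1}{213} = \frac{353}{492} + \frac{65}{213} = \frac{35723}{34932}$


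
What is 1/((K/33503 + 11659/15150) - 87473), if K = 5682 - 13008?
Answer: -507570450/44398430350273 ≈ -1.1432e-5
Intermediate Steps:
K = -7326
1/((K/33503 + 11659/15150) - 87473) = 1/((-7326/33503 + 11659/15150) - 87473) = 1/(279622577/507570450 - 87473) = 1/(-44398430350273/507570450) = -507570450/44398430350273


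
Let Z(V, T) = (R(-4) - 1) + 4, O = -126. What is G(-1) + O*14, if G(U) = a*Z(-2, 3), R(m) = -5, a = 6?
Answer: -1776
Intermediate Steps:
Z(V, T) = -2 (Z(V, T) = (-5 - 1) + 4 = -6 + 4 = -2)
G(U) = -12 (G(U) = 6*(-2) = -12)
G(-1) + O*14 = -12 - 126*14 = -12 - 1764 = -1776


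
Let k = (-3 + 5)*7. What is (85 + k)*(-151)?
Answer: -14949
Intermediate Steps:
k = 14 (k = 2*7 = 14)
(85 + k)*(-151) = (85 + 14)*(-151) = 99*(-151) = -14949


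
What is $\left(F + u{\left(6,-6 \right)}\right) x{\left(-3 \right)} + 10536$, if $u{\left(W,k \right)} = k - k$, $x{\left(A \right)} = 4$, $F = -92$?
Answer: $10168$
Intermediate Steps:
$u{\left(W,k \right)} = 0$
$\left(F + u{\left(6,-6 \right)}\right) x{\left(-3 \right)} + 10536 = \left(-92 + 0\right) 4 + 10536 = \left(-92\right) 4 + 10536 = -368 + 10536 = 10168$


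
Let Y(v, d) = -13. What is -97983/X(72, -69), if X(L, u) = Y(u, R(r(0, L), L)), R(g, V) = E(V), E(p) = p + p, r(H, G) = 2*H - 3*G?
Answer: 97983/13 ≈ 7537.2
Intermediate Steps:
r(H, G) = -3*G + 2*H
E(p) = 2*p
R(g, V) = 2*V
X(L, u) = -13
-97983/X(72, -69) = -97983/(-13) = -97983*(-1/13) = 97983/13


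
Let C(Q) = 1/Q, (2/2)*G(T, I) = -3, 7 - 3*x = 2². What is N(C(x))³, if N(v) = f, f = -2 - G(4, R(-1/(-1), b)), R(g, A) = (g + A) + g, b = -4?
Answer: 1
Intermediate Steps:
R(g, A) = A + 2*g (R(g, A) = (A + g) + g = A + 2*g)
x = 1 (x = 7/3 - ⅓*2² = 7/3 - ⅓*4 = 7/3 - 4/3 = 1)
G(T, I) = -3
f = 1 (f = -2 - 1*(-3) = -2 + 3 = 1)
N(v) = 1
N(C(x))³ = 1³ = 1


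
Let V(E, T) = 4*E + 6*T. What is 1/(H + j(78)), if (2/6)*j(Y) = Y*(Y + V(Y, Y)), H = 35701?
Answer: 1/236473 ≈ 4.2288e-6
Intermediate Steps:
j(Y) = 33*Y² (j(Y) = 3*(Y*(Y + (4*Y + 6*Y))) = 3*(Y*(Y + 10*Y)) = 3*(Y*(11*Y)) = 3*(11*Y²) = 33*Y²)
1/(H + j(78)) = 1/(35701 + 33*78²) = 1/(35701 + 33*6084) = 1/(35701 + 200772) = 1/236473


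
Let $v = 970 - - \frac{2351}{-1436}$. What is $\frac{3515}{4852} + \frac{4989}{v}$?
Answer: $\frac{13216189281}{2249013596} \approx 5.8764$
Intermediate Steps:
$v = \frac{1390569}{1436}$ ($v = 970 - \left(-2351\right) \left(- \frac{1}{1436}\right) = 970 - \frac{2351}{1436} = \frac{1390569}{1436} \approx 968.36$)
$\frac{3515}{4852} + \frac{4989}{v} = \frac{3515}{4852} + \frac{4989}{\frac{1390569}{1436}} = 3515 \cdot \frac{1}{4852} + 4989 \cdot \frac{1436}{1390569} = \frac{3515}{4852} + \frac{2388068}{463523} = \frac{13216189281}{2249013596}$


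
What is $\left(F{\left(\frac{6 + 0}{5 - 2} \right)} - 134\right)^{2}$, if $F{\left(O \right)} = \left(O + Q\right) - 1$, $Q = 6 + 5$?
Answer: $14884$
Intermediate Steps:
$Q = 11$
$F{\left(O \right)} = 10 + O$ ($F{\left(O \right)} = \left(O + 11\right) - 1 = \left(11 + O\right) - 1 = 10 + O$)
$\left(F{\left(\frac{6 + 0}{5 - 2} \right)} - 134\right)^{2} = \left(\left(10 + \frac{6 + 0}{5 - 2}\right) - 134\right)^{2} = \left(\left(10 + \frac{6}{3}\right) - 134\right)^{2} = \left(\left(10 + 6 \cdot \frac{1}{3}\right) - 134\right)^{2} = \left(\left(10 + 2\right) - 134\right)^{2} = \left(12 - 134\right)^{2} = \left(-122\right)^{2} = 14884$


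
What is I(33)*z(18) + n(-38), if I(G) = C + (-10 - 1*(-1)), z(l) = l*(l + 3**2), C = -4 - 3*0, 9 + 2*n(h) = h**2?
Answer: -11201/2 ≈ -5600.5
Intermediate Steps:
n(h) = -9/2 + h**2/2
C = -4 (C = -4 + 0 = -4)
z(l) = l*(9 + l) (z(l) = l*(l + 9) = l*(9 + l))
I(G) = -13 (I(G) = -4 + (-10 - 1*(-1)) = -4 + (-10 + 1) = -4 - 9 = -13)
I(33)*z(18) + n(-38) = -234*(9 + 18) + (-9/2 + (1/2)*(-38)**2) = -234*27 + (-9/2 + (1/2)*1444) = -13*486 + (-9/2 + 722) = -6318 + 1435/2 = -11201/2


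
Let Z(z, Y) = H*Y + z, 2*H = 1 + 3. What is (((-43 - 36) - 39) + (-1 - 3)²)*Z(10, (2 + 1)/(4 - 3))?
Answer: -1632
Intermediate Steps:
H = 2 (H = (1 + 3)/2 = (½)*4 = 2)
Z(z, Y) = z + 2*Y (Z(z, Y) = 2*Y + z = z + 2*Y)
(((-43 - 36) - 39) + (-1 - 3)²)*Z(10, (2 + 1)/(4 - 3)) = (((-43 - 36) - 39) + (-1 - 3)²)*(10 + 2*((2 + 1)/(4 - 3))) = ((-79 - 39) + (-4)²)*(10 + 2*(3/1)) = (-118 + 16)*(10 + 2*(3*1)) = -102*(10 + 2*3) = -102*(10 + 6) = -102*16 = -1632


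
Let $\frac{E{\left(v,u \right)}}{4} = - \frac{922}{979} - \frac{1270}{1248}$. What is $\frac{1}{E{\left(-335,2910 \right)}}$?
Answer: $- \frac{152724}{1196993} \approx -0.12759$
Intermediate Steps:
$E{\left(v,u \right)} = - \frac{1196993}{152724}$ ($E{\left(v,u \right)} = 4 \left(- \frac{922}{979} - \frac{1270}{1248}\right) = 4 \left(\left(-922\right) \frac{1}{979} - \frac{635}{624}\right) = 4 \left(- \frac{922}{979} - \frac{635}{624}\right) = 4 \left(- \frac{1196993}{610896}\right) = - \frac{1196993}{152724}$)
$\frac{1}{E{\left(-335,2910 \right)}} = \frac{1}{- \frac{1196993}{152724}} = - \frac{152724}{1196993}$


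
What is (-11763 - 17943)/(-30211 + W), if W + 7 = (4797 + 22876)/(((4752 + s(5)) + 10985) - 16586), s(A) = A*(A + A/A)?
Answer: 24329214/24776215 ≈ 0.98196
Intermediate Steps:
s(A) = A*(1 + A) (s(A) = A*(A + 1) = A*(1 + A))
W = -33406/819 (W = -7 + (4797 + 22876)/(((4752 + 5*(1 + 5)) + 10985) - 16586) = -7 + 27673/(((4752 + 5*6) + 10985) - 16586) = -7 + 27673/(((4752 + 30) + 10985) - 16586) = -7 + 27673/((4782 + 10985) - 16586) = -7 + 27673/(15767 - 16586) = -7 + 27673/(-819) = -7 + 27673*(-1/819) = -7 - 27673/819 = -33406/819 ≈ -40.789)
(-11763 - 17943)/(-30211 + W) = (-11763 - 17943)/(-30211 - 33406/819) = -29706/(-24776215/819) = -29706*(-819/24776215) = 24329214/24776215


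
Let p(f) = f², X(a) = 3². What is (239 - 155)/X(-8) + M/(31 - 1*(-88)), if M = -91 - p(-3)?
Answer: 3032/357 ≈ 8.4930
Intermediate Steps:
X(a) = 9
M = -100 (M = -91 - 1*(-3)² = -91 - 1*9 = -91 - 9 = -100)
(239 - 155)/X(-8) + M/(31 - 1*(-88)) = (239 - 155)/9 - 100/(31 - 1*(-88)) = 84*(⅑) - 100/(31 + 88) = 28/3 - 100/119 = 3032/357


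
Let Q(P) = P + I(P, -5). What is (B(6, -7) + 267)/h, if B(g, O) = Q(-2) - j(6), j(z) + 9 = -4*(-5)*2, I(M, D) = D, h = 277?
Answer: 229/277 ≈ 0.82671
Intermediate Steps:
j(z) = 31 (j(z) = -9 - 4*(-5)*2 = -9 + 20*2 = -9 + 40 = 31)
Q(P) = -5 + P (Q(P) = P - 5 = -5 + P)
B(g, O) = -38 (B(g, O) = (-5 - 2) - 1*31 = -7 - 31 = -38)
(B(6, -7) + 267)/h = (-38 + 267)/277 = (1/277)*229 = 229/277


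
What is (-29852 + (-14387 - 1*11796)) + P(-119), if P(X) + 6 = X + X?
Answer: -56279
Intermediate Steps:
P(X) = -6 + 2*X (P(X) = -6 + (X + X) = -6 + 2*X)
(-29852 + (-14387 - 1*11796)) + P(-119) = (-29852 + (-14387 - 1*11796)) + (-6 + 2*(-119)) = (-29852 + (-14387 - 11796)) + (-6 - 238) = (-29852 - 26183) - 244 = -56035 - 244 = -56279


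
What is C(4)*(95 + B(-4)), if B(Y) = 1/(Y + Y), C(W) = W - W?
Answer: 0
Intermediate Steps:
C(W) = 0
B(Y) = 1/(2*Y)
C(4)*(95 + B(-4)) = 0*(95 + (1/2)/(-4)) = 0*(95 + (1/2)*(-1/4)) = 0*(95 - 1/8) = 0*(759/8) = 0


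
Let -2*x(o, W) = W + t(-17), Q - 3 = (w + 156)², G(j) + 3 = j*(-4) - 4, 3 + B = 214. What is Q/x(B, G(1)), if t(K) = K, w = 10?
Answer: 3937/2 ≈ 1968.5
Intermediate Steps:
B = 211 (B = -3 + 214 = 211)
G(j) = -7 - 4*j (G(j) = -3 + (j*(-4) - 4) = -3 + (-4*j - 4) = -3 + (-4 - 4*j) = -7 - 4*j)
Q = 27559 (Q = 3 + (10 + 156)² = 3 + 166² = 3 + 27556 = 27559)
x(o, W) = 17/2 - W/2 (x(o, W) = -(W - 17)/2 = -(-17 + W)/2 = 17/2 - W/2)
Q/x(B, G(1)) = 27559/(17/2 - (-7 - 4*1)/2) = 27559/(17/2 - (-7 - 4)/2) = 27559/(17/2 - ½*(-11)) = 27559/(17/2 + 11/2) = 27559/14 = 27559*(1/14) = 3937/2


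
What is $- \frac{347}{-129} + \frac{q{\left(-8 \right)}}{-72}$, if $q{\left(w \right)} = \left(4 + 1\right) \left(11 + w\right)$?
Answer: $\frac{2561}{1032} \approx 2.4816$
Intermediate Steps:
$q{\left(w \right)} = 55 + 5 w$ ($q{\left(w \right)} = 5 \left(11 + w\right) = 55 + 5 w$)
$- \frac{347}{-129} + \frac{q{\left(-8 \right)}}{-72} = - \frac{347}{-129} + \frac{55 + 5 \left(-8\right)}{-72} = \left(-347\right) \left(- \frac{1}{129}\right) + \left(55 - 40\right) \left(- \frac{1}{72}\right) = \frac{347}{129} + 15 \left(- \frac{1}{72}\right) = \frac{347}{129} - \frac{5}{24} = \frac{2561}{1032}$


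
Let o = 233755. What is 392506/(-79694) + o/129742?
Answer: -16147821241/5169829474 ≈ -3.1235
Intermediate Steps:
392506/(-79694) + o/129742 = 392506/(-79694) + 233755/129742 = 392506*(-1/79694) + 233755*(1/129742) = -196253/39847 + 233755/129742 = -16147821241/5169829474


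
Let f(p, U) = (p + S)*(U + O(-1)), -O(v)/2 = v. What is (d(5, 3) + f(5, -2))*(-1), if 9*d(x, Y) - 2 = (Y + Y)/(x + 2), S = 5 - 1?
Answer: -20/63 ≈ -0.31746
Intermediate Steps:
O(v) = -2*v
S = 4
d(x, Y) = 2/9 + 2*Y/(9*(2 + x)) (d(x, Y) = 2/9 + ((Y + Y)/(x + 2))/9 = 2/9 + ((2*Y)/(2 + x))/9 = 2/9 + (2*Y/(2 + x))/9 = 2/9 + 2*Y/(9*(2 + x)))
f(p, U) = (2 + U)*(4 + p) (f(p, U) = (p + 4)*(U - 2*(-1)) = (4 + p)*(U + 2) = (4 + p)*(2 + U) = (2 + U)*(4 + p))
(d(5, 3) + f(5, -2))*(-1) = (2*(2 + 3 + 5)/(9*(2 + 5)) + (8 + 2*5 + 4*(-2) - 2*5))*(-1) = ((2/9)*10/7 + (8 + 10 - 8 - 10))*(-1) = ((2/9)*(⅐)*10 + 0)*(-1) = (20/63 + 0)*(-1) = (20/63)*(-1) = -20/63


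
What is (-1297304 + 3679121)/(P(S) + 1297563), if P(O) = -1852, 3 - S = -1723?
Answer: 2381817/1295711 ≈ 1.8382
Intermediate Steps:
S = 1726 (S = 3 - 1*(-1723) = 3 + 1723 = 1726)
(-1297304 + 3679121)/(P(S) + 1297563) = (-1297304 + 3679121)/(-1852 + 1297563) = 2381817/1295711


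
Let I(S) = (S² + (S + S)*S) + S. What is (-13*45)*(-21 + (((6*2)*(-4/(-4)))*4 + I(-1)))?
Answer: -16965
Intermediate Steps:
I(S) = S + 3*S² (I(S) = (S² + (2*S)*S) + S = (S² + 2*S²) + S = 3*S² + S = S + 3*S²)
(-13*45)*(-21 + (((6*2)*(-4/(-4)))*4 + I(-1))) = (-13*45)*(-21 + (((6*2)*(-4/(-4)))*4 - (1 + 3*(-1)))) = -585*(-21 + ((12*(-4*(-¼)))*4 - (1 - 3))) = -585*(-21 + ((12*1)*4 - 1*(-2))) = -585*(-21 + (12*4 + 2)) = -585*(-21 + (48 + 2)) = -585*(-21 + 50) = -585*29 = -16965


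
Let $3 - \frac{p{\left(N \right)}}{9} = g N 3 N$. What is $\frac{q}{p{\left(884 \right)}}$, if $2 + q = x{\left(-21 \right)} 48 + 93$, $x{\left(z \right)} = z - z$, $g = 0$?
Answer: $\frac{91}{27} \approx 3.3704$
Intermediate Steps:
$p{\left(N \right)} = 27$ ($p{\left(N \right)} = 27 - 9 \cdot 0 N 3 N = 27 - 9 \cdot 0 \cdot 3 N = 27 - 0 = 27 + 0 = 27$)
$x{\left(z \right)} = 0$
$q = 91$ ($q = -2 + \left(0 \cdot 48 + 93\right) = -2 + \left(0 + 93\right) = -2 + 93 = 91$)
$\frac{q}{p{\left(884 \right)}} = \frac{91}{27}$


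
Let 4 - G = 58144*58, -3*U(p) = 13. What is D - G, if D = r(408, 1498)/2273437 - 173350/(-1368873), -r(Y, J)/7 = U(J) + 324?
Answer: 10494904270589816815/3112046526501 ≈ 3.3723e+6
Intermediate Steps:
U(p) = -13/3 (U(p) = -⅓*13 = -13/3)
r(Y, J) = -6713/3 (r(Y, J) = -7*(-13/3 + 324) = -7*959/3 = -6713/3)
G = -3372348 (G = 4 - 58144*58 = 4 - 1*3372352 = 4 - 3372352 = -3372348)
D = 391037222467/3112046526501 (D = -6713/3/2273437 - 173350/(-1368873) = -6713/3*1/2273437 - 173350*(-1/1368873) = -6713/6820311 + 173350/1368873 = 391037222467/3112046526501 ≈ 0.12565)
D - G = 391037222467/3112046526501 - 1*(-3372348) = 391037222467/3112046526501 + 3372348 = 10494904270589816815/3112046526501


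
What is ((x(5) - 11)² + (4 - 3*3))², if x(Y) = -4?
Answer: 48400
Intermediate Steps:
((x(5) - 11)² + (4 - 3*3))² = ((-4 - 11)² + (4 - 3*3))² = ((-15)² + (4 - 9))² = (225 - 5)² = 220² = 48400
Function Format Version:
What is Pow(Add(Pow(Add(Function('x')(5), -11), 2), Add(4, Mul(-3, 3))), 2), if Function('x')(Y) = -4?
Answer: 48400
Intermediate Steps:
Pow(Add(Pow(Add(Function('x')(5), -11), 2), Add(4, Mul(-3, 3))), 2) = Pow(Add(Pow(Add(-4, -11), 2), Add(4, Mul(-3, 3))), 2) = Pow(Add(Pow(-15, 2), Add(4, -9)), 2) = Pow(Add(225, -5), 2) = Pow(220, 2) = 48400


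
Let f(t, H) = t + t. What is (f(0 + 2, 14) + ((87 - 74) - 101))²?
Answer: 7056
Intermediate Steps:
f(t, H) = 2*t
(f(0 + 2, 14) + ((87 - 74) - 101))² = (2*(0 + 2) + ((87 - 74) - 101))² = (2*2 + (13 - 101))² = (4 - 88)² = (-84)² = 7056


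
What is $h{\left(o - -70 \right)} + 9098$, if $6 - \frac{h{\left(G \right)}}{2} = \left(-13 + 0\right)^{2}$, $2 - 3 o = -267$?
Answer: $8772$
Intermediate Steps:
$o = \frac{269}{3}$ ($o = \frac{2}{3} - -89 = \frac{2}{3} + 89 = \frac{269}{3} \approx 89.667$)
$h{\left(G \right)} = -326$ ($h{\left(G \right)} = 12 - 2 \left(-13 + 0\right)^{2} = 12 - 2 \left(-13\right)^{2} = 12 - 338 = -326$)
$h{\left(o - -70 \right)} + 9098 = -326 + 9098 = 8772$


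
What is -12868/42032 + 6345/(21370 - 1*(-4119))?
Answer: -215843/3772372 ≈ -0.057217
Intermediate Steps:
-12868/42032 + 6345/(21370 - 1*(-4119)) = -12868*1/42032 + 6345/(21370 + 4119) = -3217/10508 + 6345/25489 = -215843/3772372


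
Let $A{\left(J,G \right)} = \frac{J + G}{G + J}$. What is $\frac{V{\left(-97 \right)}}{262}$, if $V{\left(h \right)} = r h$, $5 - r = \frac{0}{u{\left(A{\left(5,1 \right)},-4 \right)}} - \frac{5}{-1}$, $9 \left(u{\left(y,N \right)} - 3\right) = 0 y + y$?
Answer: $0$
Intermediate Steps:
$A{\left(J,G \right)} = 1$ ($A{\left(J,G \right)} = \frac{G + J}{G + J} = 1$)
$u{\left(y,N \right)} = 3 + \frac{y}{9}$ ($u{\left(y,N \right)} = 3 + \frac{0 y + y}{9} = 3 + \frac{0 + y}{9} = 3 + \frac{y}{9}$)
$r = 0$ ($r = 5 - \left(\frac{0}{3 + \frac{1}{9} \cdot 1} - \frac{5}{-1}\right) = 5 - \left(\frac{0}{3 + \frac{1}{9}} - -5\right) = 5 - \left(\frac{0}{\frac{28}{9}} + 5\right) = 5 - \left(0 \cdot \frac{9}{28} + 5\right) = 5 - \left(0 + 5\right) = 5 - 5 = 0$)
$V{\left(h \right)} = 0$ ($V{\left(h \right)} = 0 h = 0$)
$\frac{V{\left(-97 \right)}}{262} = \frac{0}{262} = 0 \cdot \frac{1}{262} = 0$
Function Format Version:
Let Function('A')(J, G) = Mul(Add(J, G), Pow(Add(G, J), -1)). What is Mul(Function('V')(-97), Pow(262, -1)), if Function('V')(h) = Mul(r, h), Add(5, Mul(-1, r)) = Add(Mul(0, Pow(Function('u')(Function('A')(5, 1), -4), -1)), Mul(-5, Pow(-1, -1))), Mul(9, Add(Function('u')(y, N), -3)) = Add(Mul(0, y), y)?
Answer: 0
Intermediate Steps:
Function('A')(J, G) = 1 (Function('A')(J, G) = Mul(Add(G, J), Pow(Add(G, J), -1)) = 1)
Function('u')(y, N) = Add(3, Mul(Rational(1, 9), y)) (Function('u')(y, N) = Add(3, Mul(Rational(1, 9), Add(Mul(0, y), y))) = Add(3, Mul(Rational(1, 9), Add(0, y))) = Add(3, Mul(Rational(1, 9), y)))
r = 0 (r = Add(5, Mul(-1, Add(Mul(0, Pow(Add(3, Mul(Rational(1, 9), 1)), -1)), Mul(-5, Pow(-1, -1))))) = Add(5, Mul(-1, Add(Mul(0, Pow(Add(3, Rational(1, 9)), -1)), Mul(-5, -1)))) = Add(5, Mul(-1, Add(Mul(0, Pow(Rational(28, 9), -1)), 5))) = Add(5, Mul(-1, Add(Mul(0, Rational(9, 28)), 5))) = Add(5, Mul(-1, Add(0, 5))) = Add(5, Mul(-1, 5)) = Add(5, -5) = 0)
Function('V')(h) = 0 (Function('V')(h) = Mul(0, h) = 0)
Mul(Function('V')(-97), Pow(262, -1)) = Mul(0, Pow(262, -1)) = Mul(0, Rational(1, 262)) = 0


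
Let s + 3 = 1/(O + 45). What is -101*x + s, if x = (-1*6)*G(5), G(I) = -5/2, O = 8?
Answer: -80453/53 ≈ -1518.0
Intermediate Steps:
G(I) = -5/2 (G(I) = -5*½ = -5/2)
x = 15 (x = -1*6*(-5/2) = -6*(-5/2) = 15)
s = -158/53 (s = -3 + 1/(8 + 45) = -3 + 1/53 = -158/53 ≈ -2.9811)
-101*x + s = -101*15 - 158/53 = -1515 - 158/53 = -80453/53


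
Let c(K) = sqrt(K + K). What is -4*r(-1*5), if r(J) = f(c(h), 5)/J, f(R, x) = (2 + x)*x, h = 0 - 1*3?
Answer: 28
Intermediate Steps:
h = -3 (h = 0 - 3 = -3)
c(K) = sqrt(2)*sqrt(K) (c(K) = sqrt(2*K) = sqrt(2)*sqrt(K))
f(R, x) = x*(2 + x)
r(J) = 35/J (r(J) = (5*(2 + 5))/J = (5*7)/J = 35/J)
-4*r(-1*5) = -140/((-1*5)) = -140/(-5) = -140*(-1)/5 = -4*(-7) = 28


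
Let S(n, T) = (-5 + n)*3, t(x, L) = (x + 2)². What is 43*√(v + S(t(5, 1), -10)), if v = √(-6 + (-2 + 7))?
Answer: 43*√(132 + I) ≈ 494.04 + 1.8713*I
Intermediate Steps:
t(x, L) = (2 + x)²
S(n, T) = -15 + 3*n
v = I (v = √(-6 + 5) = √(-1) = I ≈ 1.0*I)
43*√(v + S(t(5, 1), -10)) = 43*√(I + (-15 + 3*(2 + 5)²)) = 43*√(I + (-15 + 3*7²)) = 43*√(I + (-15 + 3*49)) = 43*√(I + (-15 + 147)) = 43*√(I + 132) = 43*√(132 + I)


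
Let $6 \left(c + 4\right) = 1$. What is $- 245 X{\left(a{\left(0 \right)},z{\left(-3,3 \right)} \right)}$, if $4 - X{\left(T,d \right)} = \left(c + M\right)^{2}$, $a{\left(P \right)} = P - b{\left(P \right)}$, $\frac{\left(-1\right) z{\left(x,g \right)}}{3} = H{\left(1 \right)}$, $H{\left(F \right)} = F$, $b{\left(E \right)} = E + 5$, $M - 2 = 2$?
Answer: $- \frac{35035}{36} \approx -973.19$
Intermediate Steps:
$M = 4$ ($M = 2 + 2 = 4$)
$b{\left(E \right)} = 5 + E$
$z{\left(x,g \right)} = -3$ ($z{\left(x,g \right)} = \left(-3\right) 1 = -3$)
$a{\left(P \right)} = -5$ ($a{\left(P \right)} = P - \left(5 + P\right) = -5$)
$c = - \frac{23}{6}$ ($c = -4 + \frac{1}{6} \cdot 1 = -4 + \frac{1}{6} = - \frac{23}{6} \approx -3.8333$)
$X{\left(T,d \right)} = \frac{143}{36}$ ($X{\left(T,d \right)} = 4 - \left(- \frac{23}{6} + 4\right)^{2} = 4 - \left(\frac{1}{6}\right)^{2} = 4 - \frac{1}{36} = \frac{143}{36}$)
$- 245 X{\left(a{\left(0 \right)},z{\left(-3,3 \right)} \right)} = \left(-245\right) \frac{143}{36} = - \frac{35035}{36}$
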